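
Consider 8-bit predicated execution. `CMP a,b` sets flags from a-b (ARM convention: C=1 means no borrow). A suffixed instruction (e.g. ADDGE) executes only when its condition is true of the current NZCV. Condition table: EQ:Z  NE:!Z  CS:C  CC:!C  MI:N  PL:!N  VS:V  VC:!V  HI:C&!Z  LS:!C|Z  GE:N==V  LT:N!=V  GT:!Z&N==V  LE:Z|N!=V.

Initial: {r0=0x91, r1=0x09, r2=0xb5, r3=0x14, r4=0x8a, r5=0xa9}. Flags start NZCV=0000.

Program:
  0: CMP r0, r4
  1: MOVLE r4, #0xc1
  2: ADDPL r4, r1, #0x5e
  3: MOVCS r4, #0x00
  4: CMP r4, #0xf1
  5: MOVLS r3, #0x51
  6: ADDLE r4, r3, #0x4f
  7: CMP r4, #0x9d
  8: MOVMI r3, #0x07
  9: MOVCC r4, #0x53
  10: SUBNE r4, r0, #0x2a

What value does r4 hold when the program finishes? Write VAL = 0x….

0: ✓ CMP  NZCV=0010
1: · MOVLE
2: ✓ ADDPL  r4←0x67
3: ✓ MOVCS  r4←0x00
4: ✓ CMP  NZCV=0000
5: ✓ MOVLS  r3←0x51
6: · ADDLE
7: ✓ CMP  NZCV=0000
8: · MOVMI
9: ✓ MOVCC  r4←0x53
10: ✓ SUBNE  r4←0x67

VAL = 0x67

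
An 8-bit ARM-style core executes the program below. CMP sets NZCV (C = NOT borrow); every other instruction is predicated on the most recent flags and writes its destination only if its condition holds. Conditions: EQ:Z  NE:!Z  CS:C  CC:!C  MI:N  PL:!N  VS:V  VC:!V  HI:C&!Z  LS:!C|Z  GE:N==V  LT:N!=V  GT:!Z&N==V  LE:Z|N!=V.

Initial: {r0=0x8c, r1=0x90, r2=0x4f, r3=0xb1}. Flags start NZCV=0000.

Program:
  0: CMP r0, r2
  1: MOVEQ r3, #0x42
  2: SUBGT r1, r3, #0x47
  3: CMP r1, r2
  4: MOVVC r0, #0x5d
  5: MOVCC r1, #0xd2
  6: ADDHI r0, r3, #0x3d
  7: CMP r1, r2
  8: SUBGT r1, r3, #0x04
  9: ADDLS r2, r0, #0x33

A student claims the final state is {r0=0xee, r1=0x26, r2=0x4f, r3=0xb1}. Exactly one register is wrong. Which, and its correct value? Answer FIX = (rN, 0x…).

[0] flags=0011 → (cmp)
[1] flags=0011 EQ?F → skip
[2] flags=0011 GT?F → skip
[3] flags=0011 → (cmp)
[4] flags=0011 VC?F → skip
[5] flags=0011 CC?F → skip
[6] flags=0011 HI?T → r0=0xee
[7] flags=0011 → (cmp)
[8] flags=0011 GT?F → skip
[9] flags=0011 LS?F → skip

FIX = (r1, 0x90)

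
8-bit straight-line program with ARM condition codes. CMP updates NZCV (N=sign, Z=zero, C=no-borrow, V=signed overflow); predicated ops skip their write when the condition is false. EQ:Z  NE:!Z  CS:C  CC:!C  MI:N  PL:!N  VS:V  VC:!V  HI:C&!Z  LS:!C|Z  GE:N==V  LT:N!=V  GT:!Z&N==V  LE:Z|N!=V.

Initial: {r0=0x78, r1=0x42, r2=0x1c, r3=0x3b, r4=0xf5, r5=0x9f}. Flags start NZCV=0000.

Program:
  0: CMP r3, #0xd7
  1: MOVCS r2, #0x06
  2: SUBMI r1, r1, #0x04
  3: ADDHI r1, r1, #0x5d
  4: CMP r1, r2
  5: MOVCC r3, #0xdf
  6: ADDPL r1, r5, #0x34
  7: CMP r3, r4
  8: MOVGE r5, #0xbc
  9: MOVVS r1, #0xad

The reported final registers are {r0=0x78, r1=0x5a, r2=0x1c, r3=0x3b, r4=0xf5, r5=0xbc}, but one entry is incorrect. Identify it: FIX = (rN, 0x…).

FIX = (r1, 0xd3)

[0] flags=0000 → (cmp)
[1] flags=0000 CS?F → skip
[2] flags=0000 MI?F → skip
[3] flags=0000 HI?F → skip
[4] flags=0010 → (cmp)
[5] flags=0010 CC?F → skip
[6] flags=0010 PL?T → r1=0xd3
[7] flags=0000 → (cmp)
[8] flags=0000 GE?T → r5=0xbc
[9] flags=0000 VS?F → skip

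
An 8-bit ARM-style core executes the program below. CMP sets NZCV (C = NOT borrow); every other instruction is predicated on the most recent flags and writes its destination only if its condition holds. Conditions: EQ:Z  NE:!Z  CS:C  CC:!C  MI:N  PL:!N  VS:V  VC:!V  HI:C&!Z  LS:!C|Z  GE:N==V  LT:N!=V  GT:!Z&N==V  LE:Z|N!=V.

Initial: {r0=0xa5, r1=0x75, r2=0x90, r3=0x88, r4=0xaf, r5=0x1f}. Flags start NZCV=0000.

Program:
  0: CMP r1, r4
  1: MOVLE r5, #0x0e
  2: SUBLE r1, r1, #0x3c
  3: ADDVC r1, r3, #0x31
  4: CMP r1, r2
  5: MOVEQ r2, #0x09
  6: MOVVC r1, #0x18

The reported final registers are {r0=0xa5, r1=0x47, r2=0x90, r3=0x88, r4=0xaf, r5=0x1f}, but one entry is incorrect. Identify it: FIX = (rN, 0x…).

FIX = (r1, 0x75)

[0] flags=1001 → (cmp)
[1] flags=1001 LE?F → skip
[2] flags=1001 LE?F → skip
[3] flags=1001 VC?F → skip
[4] flags=1001 → (cmp)
[5] flags=1001 EQ?F → skip
[6] flags=1001 VC?F → skip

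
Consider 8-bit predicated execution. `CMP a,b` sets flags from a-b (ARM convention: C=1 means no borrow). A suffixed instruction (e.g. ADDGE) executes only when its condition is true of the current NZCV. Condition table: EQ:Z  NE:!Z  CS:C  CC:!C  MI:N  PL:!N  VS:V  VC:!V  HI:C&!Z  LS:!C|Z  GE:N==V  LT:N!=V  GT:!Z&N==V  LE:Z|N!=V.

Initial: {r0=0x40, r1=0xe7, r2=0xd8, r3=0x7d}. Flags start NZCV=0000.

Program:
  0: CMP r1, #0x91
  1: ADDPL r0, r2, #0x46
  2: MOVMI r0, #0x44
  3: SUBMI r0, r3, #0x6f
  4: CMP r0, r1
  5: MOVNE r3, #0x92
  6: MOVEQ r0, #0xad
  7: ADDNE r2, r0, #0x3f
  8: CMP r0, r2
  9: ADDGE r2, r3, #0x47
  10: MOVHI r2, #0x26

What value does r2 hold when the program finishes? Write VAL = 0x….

VAL = 0x5d

[0] flags=0010 → (cmp)
[1] flags=0010 PL?T → r0=0x1e
[2] flags=0010 MI?F → skip
[3] flags=0010 MI?F → skip
[4] flags=0000 → (cmp)
[5] flags=0000 NE?T → r3=0x92
[6] flags=0000 EQ?F → skip
[7] flags=0000 NE?T → r2=0x5d
[8] flags=1000 → (cmp)
[9] flags=1000 GE?F → skip
[10] flags=1000 HI?F → skip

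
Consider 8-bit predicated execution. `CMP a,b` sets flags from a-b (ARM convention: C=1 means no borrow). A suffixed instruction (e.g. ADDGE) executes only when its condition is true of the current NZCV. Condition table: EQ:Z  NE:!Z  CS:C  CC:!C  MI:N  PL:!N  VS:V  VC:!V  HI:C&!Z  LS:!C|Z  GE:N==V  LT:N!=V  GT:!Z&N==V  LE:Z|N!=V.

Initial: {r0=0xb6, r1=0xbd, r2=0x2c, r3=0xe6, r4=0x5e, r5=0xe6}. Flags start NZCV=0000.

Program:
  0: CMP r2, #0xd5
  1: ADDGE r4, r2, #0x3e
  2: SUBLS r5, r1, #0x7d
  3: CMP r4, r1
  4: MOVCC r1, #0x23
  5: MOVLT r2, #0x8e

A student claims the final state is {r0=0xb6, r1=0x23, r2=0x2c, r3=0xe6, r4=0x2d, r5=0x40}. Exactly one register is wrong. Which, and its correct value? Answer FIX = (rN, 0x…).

FIX = (r4, 0x6a)

[0] flags=0000 → (cmp)
[1] flags=0000 GE?T → r4=0x6a
[2] flags=0000 LS?T → r5=0x40
[3] flags=1001 → (cmp)
[4] flags=1001 CC?T → r1=0x23
[5] flags=1001 LT?F → skip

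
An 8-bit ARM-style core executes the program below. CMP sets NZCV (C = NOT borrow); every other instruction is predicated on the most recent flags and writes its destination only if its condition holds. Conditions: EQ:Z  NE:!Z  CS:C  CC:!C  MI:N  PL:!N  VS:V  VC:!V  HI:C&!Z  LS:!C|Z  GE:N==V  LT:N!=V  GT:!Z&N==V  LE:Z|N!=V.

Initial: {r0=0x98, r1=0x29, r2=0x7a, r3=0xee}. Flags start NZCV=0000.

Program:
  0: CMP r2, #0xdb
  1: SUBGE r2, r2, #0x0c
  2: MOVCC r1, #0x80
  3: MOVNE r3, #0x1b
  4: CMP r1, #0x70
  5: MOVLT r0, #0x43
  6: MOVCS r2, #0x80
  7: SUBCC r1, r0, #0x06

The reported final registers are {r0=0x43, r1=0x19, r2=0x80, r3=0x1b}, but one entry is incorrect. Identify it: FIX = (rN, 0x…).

[0] flags=1001 → (cmp)
[1] flags=1001 GE?T → r2=0x6e
[2] flags=1001 CC?T → r1=0x80
[3] flags=1001 NE?T → r3=0x1b
[4] flags=0011 → (cmp)
[5] flags=0011 LT?T → r0=0x43
[6] flags=0011 CS?T → r2=0x80
[7] flags=0011 CC?F → skip

FIX = (r1, 0x80)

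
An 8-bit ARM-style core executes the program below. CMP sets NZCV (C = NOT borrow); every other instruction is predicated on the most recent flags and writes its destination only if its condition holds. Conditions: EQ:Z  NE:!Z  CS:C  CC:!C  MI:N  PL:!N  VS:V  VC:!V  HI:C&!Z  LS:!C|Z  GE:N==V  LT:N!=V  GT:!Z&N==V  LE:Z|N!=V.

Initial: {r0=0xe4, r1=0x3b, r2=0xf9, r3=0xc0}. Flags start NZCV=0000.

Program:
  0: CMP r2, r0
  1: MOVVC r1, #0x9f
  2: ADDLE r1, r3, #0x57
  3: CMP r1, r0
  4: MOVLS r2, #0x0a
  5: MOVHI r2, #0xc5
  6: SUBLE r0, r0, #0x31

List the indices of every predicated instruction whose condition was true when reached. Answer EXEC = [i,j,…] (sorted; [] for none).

[0] flags=0010 → (cmp)
[1] flags=0010 VC?T → r1=0x9f
[2] flags=0010 LE?F → skip
[3] flags=1000 → (cmp)
[4] flags=1000 LS?T → r2=0x0a
[5] flags=1000 HI?F → skip
[6] flags=1000 LE?T → r0=0xb3

EXEC = [1,4,6]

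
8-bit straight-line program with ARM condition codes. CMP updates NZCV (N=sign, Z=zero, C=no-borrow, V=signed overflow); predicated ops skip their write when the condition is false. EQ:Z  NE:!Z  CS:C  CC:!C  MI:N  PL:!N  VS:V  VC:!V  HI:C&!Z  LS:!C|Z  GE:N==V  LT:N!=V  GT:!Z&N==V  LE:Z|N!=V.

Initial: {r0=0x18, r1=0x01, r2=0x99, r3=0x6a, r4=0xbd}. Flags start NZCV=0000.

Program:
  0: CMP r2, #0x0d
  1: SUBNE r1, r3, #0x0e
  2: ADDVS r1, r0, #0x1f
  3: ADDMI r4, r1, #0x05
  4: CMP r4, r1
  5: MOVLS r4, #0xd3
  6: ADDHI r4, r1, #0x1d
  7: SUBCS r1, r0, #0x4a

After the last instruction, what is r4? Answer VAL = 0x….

VAL = 0x79

0: ✓ CMP  NZCV=1010
1: ✓ SUBNE  r1←0x5c
2: · ADDVS
3: ✓ ADDMI  r4←0x61
4: ✓ CMP  NZCV=0010
5: · MOVLS
6: ✓ ADDHI  r4←0x79
7: ✓ SUBCS  r1←0xce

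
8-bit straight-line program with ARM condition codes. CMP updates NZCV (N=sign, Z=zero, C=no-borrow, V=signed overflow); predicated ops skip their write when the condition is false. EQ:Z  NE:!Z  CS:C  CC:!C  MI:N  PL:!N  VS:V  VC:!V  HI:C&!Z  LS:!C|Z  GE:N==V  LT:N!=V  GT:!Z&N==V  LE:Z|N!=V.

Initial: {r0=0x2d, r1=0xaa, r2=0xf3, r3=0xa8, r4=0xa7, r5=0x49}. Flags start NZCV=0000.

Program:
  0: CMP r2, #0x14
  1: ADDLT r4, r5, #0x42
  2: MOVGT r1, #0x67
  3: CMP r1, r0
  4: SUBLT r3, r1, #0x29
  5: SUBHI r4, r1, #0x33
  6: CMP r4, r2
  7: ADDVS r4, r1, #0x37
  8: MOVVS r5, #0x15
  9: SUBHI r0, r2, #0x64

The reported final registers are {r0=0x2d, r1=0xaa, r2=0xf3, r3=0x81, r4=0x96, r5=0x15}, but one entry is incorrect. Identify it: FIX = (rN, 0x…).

FIX = (r4, 0xe1)

[0] flags=1010 → (cmp)
[1] flags=1010 LT?T → r4=0x8b
[2] flags=1010 GT?F → skip
[3] flags=0011 → (cmp)
[4] flags=0011 LT?T → r3=0x81
[5] flags=0011 HI?T → r4=0x77
[6] flags=1001 → (cmp)
[7] flags=1001 VS?T → r4=0xe1
[8] flags=1001 VS?T → r5=0x15
[9] flags=1001 HI?F → skip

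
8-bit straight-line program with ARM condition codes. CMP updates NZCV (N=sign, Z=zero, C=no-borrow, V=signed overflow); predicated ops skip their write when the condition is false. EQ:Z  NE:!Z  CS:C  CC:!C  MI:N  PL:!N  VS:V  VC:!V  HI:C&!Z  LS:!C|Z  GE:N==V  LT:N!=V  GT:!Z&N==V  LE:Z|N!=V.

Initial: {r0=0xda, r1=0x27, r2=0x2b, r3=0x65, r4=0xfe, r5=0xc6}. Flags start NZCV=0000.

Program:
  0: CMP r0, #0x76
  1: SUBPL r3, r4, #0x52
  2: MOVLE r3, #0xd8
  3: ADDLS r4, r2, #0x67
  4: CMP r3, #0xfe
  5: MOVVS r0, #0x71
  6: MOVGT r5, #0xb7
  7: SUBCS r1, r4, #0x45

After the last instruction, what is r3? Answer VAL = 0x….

VAL = 0xd8

[0] flags=0011 → (cmp)
[1] flags=0011 PL?T → r3=0xac
[2] flags=0011 LE?T → r3=0xd8
[3] flags=0011 LS?F → skip
[4] flags=1000 → (cmp)
[5] flags=1000 VS?F → skip
[6] flags=1000 GT?F → skip
[7] flags=1000 CS?F → skip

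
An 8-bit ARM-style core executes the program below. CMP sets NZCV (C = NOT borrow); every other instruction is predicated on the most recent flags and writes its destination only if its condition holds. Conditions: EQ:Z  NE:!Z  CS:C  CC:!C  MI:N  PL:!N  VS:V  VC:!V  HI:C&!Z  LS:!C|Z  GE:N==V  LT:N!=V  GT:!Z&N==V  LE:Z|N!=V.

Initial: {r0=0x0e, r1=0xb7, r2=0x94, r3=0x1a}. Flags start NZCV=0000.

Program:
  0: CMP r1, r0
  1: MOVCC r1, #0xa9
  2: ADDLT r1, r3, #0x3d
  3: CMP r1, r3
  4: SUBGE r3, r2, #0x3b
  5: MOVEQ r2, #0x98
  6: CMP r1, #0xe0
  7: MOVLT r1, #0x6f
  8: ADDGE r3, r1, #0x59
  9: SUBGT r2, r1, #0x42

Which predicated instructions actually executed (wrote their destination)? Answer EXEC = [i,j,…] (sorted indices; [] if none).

[0] flags=1010 → (cmp)
[1] flags=1010 CC?F → skip
[2] flags=1010 LT?T → r1=0x57
[3] flags=0010 → (cmp)
[4] flags=0010 GE?T → r3=0x59
[5] flags=0010 EQ?F → skip
[6] flags=0000 → (cmp)
[7] flags=0000 LT?F → skip
[8] flags=0000 GE?T → r3=0xb0
[9] flags=0000 GT?T → r2=0x15

EXEC = [2,4,8,9]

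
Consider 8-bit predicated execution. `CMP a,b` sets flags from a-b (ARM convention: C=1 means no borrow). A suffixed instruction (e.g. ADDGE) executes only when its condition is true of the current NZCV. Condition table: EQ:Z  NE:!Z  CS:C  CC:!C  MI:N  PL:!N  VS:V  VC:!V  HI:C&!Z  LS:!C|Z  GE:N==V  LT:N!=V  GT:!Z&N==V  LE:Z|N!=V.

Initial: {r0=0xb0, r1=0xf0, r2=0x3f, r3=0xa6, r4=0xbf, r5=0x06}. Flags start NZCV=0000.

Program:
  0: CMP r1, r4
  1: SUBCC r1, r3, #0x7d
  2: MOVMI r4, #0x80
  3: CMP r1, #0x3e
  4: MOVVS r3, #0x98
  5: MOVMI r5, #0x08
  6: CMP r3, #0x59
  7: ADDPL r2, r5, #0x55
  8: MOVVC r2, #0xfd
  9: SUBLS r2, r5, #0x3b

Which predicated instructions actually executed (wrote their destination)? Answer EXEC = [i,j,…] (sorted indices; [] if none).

[0] flags=0010 → (cmp)
[1] flags=0010 CC?F → skip
[2] flags=0010 MI?F → skip
[3] flags=1010 → (cmp)
[4] flags=1010 VS?F → skip
[5] flags=1010 MI?T → r5=0x08
[6] flags=0011 → (cmp)
[7] flags=0011 PL?T → r2=0x5d
[8] flags=0011 VC?F → skip
[9] flags=0011 LS?F → skip

EXEC = [5,7]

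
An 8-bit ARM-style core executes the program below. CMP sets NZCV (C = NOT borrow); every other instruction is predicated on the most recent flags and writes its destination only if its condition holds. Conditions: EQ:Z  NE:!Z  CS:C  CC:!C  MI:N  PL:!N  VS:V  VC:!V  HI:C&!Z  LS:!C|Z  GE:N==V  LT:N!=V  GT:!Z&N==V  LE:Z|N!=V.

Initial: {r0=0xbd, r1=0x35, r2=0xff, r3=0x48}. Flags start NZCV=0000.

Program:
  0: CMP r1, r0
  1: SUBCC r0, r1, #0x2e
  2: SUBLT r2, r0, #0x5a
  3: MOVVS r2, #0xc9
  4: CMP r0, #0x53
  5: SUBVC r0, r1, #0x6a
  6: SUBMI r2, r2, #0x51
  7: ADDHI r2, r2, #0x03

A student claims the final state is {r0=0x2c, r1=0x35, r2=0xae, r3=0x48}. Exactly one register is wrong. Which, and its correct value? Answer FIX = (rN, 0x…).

0: ✓ CMP  NZCV=0000
1: ✓ SUBCC  r0←0x07
2: · SUBLT
3: · MOVVS
4: ✓ CMP  NZCV=1000
5: ✓ SUBVC  r0←0xcb
6: ✓ SUBMI  r2←0xae
7: · ADDHI

FIX = (r0, 0xcb)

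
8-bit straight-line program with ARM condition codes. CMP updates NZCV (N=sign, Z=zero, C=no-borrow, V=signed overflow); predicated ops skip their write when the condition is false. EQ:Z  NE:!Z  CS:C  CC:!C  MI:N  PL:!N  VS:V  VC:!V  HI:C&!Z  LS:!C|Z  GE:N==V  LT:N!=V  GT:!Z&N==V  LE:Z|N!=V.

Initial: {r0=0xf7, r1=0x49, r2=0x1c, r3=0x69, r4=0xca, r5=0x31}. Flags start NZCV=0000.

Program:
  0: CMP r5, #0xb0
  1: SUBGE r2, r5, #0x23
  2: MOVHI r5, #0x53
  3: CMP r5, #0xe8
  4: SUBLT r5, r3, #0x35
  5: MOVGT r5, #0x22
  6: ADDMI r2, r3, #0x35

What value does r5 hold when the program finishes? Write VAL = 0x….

0: ✓ CMP  NZCV=1001
1: ✓ SUBGE  r2←0x0e
2: · MOVHI
3: ✓ CMP  NZCV=0000
4: · SUBLT
5: ✓ MOVGT  r5←0x22
6: · ADDMI

VAL = 0x22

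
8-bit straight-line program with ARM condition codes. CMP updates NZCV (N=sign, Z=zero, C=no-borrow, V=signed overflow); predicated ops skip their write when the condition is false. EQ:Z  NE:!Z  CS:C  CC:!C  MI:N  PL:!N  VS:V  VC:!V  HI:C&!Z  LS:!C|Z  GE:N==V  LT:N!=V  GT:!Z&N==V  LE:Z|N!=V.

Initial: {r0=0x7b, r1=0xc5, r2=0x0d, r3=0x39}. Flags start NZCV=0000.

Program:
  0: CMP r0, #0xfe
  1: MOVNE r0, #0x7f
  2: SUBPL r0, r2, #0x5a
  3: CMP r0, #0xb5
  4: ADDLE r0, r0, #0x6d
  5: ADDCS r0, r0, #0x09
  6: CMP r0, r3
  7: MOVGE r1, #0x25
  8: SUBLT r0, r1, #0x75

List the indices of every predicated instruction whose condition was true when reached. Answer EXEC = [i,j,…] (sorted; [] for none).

0: ✓ CMP  NZCV=0000
1: ✓ MOVNE  r0←0x7f
2: ✓ SUBPL  r0←0xb3
3: ✓ CMP  NZCV=1000
4: ✓ ADDLE  r0←0x20
5: · ADDCS
6: ✓ CMP  NZCV=1000
7: · MOVGE
8: ✓ SUBLT  r0←0x50

EXEC = [1,2,4,8]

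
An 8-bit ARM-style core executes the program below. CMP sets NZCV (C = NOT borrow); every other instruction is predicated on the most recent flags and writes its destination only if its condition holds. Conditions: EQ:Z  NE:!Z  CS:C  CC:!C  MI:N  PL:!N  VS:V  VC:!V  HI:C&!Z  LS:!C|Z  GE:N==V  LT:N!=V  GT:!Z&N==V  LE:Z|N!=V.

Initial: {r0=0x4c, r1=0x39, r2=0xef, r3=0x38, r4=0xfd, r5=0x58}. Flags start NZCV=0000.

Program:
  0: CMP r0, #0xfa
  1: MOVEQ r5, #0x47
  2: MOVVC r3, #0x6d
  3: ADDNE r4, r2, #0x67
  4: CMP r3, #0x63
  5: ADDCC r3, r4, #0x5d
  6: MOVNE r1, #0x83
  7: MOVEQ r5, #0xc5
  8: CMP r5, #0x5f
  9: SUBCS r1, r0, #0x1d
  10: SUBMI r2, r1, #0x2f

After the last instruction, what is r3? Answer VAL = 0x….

VAL = 0x6d

0: ✓ CMP  NZCV=0000
1: · MOVEQ
2: ✓ MOVVC  r3←0x6d
3: ✓ ADDNE  r4←0x56
4: ✓ CMP  NZCV=0010
5: · ADDCC
6: ✓ MOVNE  r1←0x83
7: · MOVEQ
8: ✓ CMP  NZCV=1000
9: · SUBCS
10: ✓ SUBMI  r2←0x54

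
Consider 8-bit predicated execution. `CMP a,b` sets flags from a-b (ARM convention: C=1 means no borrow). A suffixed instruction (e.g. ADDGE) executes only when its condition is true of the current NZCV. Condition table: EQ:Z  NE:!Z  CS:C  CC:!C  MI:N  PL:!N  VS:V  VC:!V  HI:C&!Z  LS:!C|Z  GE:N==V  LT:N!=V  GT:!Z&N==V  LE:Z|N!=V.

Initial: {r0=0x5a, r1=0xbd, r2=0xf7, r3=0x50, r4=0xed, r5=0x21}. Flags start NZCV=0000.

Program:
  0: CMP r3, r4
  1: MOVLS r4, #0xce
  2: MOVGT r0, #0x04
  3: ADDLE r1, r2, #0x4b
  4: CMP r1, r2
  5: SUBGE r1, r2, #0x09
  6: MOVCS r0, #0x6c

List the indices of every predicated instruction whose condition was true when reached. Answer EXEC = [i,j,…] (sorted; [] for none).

EXEC = [1,2]

0: ✓ CMP  NZCV=0000
1: ✓ MOVLS  r4←0xce
2: ✓ MOVGT  r0←0x04
3: · ADDLE
4: ✓ CMP  NZCV=1000
5: · SUBGE
6: · MOVCS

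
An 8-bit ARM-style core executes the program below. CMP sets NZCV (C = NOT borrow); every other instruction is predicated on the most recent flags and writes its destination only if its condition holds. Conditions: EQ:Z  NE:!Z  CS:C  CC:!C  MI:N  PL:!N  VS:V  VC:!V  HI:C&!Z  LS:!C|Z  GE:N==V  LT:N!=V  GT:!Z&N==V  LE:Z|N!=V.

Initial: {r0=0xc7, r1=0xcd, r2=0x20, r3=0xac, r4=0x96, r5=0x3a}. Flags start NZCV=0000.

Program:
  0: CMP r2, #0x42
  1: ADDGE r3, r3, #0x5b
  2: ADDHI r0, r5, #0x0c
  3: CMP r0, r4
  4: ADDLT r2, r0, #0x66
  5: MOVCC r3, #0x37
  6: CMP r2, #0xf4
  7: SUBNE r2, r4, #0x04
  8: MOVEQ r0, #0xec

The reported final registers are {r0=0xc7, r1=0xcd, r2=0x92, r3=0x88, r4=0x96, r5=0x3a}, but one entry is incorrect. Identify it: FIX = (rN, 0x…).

FIX = (r3, 0xac)

0: ✓ CMP  NZCV=1000
1: · ADDGE
2: · ADDHI
3: ✓ CMP  NZCV=0010
4: · ADDLT
5: · MOVCC
6: ✓ CMP  NZCV=0000
7: ✓ SUBNE  r2←0x92
8: · MOVEQ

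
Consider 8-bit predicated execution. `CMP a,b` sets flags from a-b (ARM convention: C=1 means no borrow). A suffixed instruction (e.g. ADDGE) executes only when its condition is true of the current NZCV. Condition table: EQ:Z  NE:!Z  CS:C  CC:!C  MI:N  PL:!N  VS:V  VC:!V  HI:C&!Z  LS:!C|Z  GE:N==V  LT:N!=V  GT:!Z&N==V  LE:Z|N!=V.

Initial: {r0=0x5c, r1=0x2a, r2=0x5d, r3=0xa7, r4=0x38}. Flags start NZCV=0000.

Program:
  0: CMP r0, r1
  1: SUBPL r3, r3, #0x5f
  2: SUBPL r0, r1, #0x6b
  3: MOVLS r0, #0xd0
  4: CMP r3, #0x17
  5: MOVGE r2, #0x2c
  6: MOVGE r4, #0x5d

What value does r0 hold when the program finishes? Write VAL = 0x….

VAL = 0xbf

[0] flags=0010 → (cmp)
[1] flags=0010 PL?T → r3=0x48
[2] flags=0010 PL?T → r0=0xbf
[3] flags=0010 LS?F → skip
[4] flags=0010 → (cmp)
[5] flags=0010 GE?T → r2=0x2c
[6] flags=0010 GE?T → r4=0x5d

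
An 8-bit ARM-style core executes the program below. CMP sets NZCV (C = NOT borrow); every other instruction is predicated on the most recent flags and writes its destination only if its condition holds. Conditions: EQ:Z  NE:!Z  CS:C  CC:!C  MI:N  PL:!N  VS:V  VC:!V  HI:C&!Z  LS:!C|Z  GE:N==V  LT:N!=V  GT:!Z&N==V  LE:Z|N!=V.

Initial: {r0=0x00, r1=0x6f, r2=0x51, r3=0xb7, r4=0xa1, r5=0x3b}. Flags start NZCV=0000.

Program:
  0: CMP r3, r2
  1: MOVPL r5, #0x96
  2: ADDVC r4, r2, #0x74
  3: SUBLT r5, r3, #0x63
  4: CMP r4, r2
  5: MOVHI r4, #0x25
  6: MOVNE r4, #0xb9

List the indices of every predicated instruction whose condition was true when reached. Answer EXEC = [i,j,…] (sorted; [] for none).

EXEC = [1,3,5,6]

0: ✓ CMP  NZCV=0011
1: ✓ MOVPL  r5←0x96
2: · ADDVC
3: ✓ SUBLT  r5←0x54
4: ✓ CMP  NZCV=0011
5: ✓ MOVHI  r4←0x25
6: ✓ MOVNE  r4←0xb9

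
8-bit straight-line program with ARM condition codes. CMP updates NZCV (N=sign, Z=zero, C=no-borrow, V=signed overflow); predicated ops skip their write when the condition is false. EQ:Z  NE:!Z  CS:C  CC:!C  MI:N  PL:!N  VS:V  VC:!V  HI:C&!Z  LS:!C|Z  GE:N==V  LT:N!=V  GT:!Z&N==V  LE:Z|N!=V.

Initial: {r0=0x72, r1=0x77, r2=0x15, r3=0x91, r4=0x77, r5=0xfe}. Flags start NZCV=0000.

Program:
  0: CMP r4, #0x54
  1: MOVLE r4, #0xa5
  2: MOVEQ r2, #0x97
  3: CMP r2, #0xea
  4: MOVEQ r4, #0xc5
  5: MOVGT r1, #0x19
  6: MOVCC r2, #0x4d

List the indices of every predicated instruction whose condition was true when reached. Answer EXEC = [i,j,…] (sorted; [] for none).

EXEC = [5,6]

[0] flags=0010 → (cmp)
[1] flags=0010 LE?F → skip
[2] flags=0010 EQ?F → skip
[3] flags=0000 → (cmp)
[4] flags=0000 EQ?F → skip
[5] flags=0000 GT?T → r1=0x19
[6] flags=0000 CC?T → r2=0x4d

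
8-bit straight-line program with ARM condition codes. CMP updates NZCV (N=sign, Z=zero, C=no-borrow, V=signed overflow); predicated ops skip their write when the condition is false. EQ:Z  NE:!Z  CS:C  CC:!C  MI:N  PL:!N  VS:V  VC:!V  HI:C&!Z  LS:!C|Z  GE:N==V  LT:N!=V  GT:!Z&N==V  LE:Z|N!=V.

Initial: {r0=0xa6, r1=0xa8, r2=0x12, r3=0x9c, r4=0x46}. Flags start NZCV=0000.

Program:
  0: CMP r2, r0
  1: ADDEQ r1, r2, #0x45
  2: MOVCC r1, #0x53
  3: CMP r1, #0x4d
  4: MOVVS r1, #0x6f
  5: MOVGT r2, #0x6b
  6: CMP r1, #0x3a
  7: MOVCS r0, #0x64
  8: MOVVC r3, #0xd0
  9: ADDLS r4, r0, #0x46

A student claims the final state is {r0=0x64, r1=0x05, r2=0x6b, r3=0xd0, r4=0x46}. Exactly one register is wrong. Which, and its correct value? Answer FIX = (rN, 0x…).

FIX = (r1, 0x53)

[0] flags=0000 → (cmp)
[1] flags=0000 EQ?F → skip
[2] flags=0000 CC?T → r1=0x53
[3] flags=0010 → (cmp)
[4] flags=0010 VS?F → skip
[5] flags=0010 GT?T → r2=0x6b
[6] flags=0010 → (cmp)
[7] flags=0010 CS?T → r0=0x64
[8] flags=0010 VC?T → r3=0xd0
[9] flags=0010 LS?F → skip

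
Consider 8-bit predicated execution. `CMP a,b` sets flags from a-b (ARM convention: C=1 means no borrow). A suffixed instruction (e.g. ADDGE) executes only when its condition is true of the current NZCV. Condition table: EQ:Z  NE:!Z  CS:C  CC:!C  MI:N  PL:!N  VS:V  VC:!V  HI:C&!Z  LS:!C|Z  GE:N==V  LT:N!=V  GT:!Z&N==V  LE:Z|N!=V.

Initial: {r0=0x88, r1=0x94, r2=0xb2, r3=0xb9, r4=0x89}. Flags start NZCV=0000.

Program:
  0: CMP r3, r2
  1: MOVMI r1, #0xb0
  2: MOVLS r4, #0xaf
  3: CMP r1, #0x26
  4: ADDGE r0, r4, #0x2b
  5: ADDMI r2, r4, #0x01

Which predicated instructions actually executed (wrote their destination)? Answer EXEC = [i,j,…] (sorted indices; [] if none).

[0] flags=0010 → (cmp)
[1] flags=0010 MI?F → skip
[2] flags=0010 LS?F → skip
[3] flags=0011 → (cmp)
[4] flags=0011 GE?F → skip
[5] flags=0011 MI?F → skip

EXEC = []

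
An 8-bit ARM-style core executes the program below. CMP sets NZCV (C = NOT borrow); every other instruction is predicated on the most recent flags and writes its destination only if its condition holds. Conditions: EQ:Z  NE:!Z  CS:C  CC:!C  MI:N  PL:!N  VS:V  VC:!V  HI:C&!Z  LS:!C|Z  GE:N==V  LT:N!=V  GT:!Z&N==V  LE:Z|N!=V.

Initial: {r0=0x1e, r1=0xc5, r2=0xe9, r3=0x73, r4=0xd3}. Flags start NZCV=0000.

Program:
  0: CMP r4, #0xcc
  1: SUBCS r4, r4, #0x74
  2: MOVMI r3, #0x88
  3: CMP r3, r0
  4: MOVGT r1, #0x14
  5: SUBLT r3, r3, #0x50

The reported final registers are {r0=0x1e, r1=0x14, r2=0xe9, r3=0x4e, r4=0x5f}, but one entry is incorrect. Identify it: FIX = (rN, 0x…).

FIX = (r3, 0x73)

[0] flags=0010 → (cmp)
[1] flags=0010 CS?T → r4=0x5f
[2] flags=0010 MI?F → skip
[3] flags=0010 → (cmp)
[4] flags=0010 GT?T → r1=0x14
[5] flags=0010 LT?F → skip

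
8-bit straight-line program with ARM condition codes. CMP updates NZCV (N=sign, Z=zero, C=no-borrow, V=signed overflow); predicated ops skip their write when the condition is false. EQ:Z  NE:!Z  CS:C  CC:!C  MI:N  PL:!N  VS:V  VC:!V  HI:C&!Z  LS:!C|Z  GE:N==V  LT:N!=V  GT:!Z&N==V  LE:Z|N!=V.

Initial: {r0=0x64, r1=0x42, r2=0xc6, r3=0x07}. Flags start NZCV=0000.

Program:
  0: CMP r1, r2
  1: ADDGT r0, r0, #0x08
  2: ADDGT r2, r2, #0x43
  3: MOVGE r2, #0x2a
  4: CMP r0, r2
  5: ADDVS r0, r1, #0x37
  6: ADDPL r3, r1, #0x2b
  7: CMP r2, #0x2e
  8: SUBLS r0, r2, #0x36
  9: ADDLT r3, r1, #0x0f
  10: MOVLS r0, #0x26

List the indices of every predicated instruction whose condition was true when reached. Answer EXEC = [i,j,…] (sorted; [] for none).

EXEC = [1,2,3,6,8,9,10]

0: ✓ CMP  NZCV=0000
1: ✓ ADDGT  r0←0x6c
2: ✓ ADDGT  r2←0x09
3: ✓ MOVGE  r2←0x2a
4: ✓ CMP  NZCV=0010
5: · ADDVS
6: ✓ ADDPL  r3←0x6d
7: ✓ CMP  NZCV=1000
8: ✓ SUBLS  r0←0xf4
9: ✓ ADDLT  r3←0x51
10: ✓ MOVLS  r0←0x26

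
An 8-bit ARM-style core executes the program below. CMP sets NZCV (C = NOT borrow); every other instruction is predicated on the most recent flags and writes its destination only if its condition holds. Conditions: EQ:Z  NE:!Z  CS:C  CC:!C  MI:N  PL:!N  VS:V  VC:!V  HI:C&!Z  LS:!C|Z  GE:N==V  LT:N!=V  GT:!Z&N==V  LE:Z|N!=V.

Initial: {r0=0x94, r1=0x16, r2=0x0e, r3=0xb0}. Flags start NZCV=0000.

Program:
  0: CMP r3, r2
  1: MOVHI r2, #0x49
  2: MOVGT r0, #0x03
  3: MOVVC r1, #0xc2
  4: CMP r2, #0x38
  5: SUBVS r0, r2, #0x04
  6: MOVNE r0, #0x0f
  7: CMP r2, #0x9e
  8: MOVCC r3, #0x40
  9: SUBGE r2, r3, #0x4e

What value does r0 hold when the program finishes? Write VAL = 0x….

0: ✓ CMP  NZCV=1010
1: ✓ MOVHI  r2←0x49
2: · MOVGT
3: ✓ MOVVC  r1←0xc2
4: ✓ CMP  NZCV=0010
5: · SUBVS
6: ✓ MOVNE  r0←0x0f
7: ✓ CMP  NZCV=1001
8: ✓ MOVCC  r3←0x40
9: ✓ SUBGE  r2←0xf2

VAL = 0x0f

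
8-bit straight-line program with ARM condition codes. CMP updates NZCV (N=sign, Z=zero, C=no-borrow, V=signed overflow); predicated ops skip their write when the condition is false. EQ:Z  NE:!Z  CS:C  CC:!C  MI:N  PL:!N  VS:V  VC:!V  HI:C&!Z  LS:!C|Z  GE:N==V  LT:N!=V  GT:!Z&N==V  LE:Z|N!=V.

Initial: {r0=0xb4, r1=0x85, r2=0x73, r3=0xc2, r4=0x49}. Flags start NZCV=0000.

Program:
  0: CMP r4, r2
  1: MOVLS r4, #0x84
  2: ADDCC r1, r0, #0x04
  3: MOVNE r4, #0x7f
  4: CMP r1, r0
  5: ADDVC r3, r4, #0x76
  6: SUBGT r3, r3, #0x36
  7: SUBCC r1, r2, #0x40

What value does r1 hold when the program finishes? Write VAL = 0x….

0: ✓ CMP  NZCV=1000
1: ✓ MOVLS  r4←0x84
2: ✓ ADDCC  r1←0xb8
3: ✓ MOVNE  r4←0x7f
4: ✓ CMP  NZCV=0010
5: ✓ ADDVC  r3←0xf5
6: ✓ SUBGT  r3←0xbf
7: · SUBCC

VAL = 0xb8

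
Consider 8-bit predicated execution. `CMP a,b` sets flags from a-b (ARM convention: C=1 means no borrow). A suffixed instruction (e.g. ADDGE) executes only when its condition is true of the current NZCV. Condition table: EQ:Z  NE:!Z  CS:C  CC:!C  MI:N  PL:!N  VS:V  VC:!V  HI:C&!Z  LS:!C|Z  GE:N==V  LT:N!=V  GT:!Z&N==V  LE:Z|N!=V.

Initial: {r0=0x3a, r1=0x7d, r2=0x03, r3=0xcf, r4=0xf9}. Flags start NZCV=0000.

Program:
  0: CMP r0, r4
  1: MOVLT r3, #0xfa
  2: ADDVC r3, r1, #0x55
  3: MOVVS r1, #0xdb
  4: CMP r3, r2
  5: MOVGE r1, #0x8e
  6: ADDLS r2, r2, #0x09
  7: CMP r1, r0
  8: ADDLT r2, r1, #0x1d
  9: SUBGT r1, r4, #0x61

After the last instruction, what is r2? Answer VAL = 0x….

[0] flags=0000 → (cmp)
[1] flags=0000 LT?F → skip
[2] flags=0000 VC?T → r3=0xd2
[3] flags=0000 VS?F → skip
[4] flags=1010 → (cmp)
[5] flags=1010 GE?F → skip
[6] flags=1010 LS?F → skip
[7] flags=0010 → (cmp)
[8] flags=0010 LT?F → skip
[9] flags=0010 GT?T → r1=0x98

VAL = 0x03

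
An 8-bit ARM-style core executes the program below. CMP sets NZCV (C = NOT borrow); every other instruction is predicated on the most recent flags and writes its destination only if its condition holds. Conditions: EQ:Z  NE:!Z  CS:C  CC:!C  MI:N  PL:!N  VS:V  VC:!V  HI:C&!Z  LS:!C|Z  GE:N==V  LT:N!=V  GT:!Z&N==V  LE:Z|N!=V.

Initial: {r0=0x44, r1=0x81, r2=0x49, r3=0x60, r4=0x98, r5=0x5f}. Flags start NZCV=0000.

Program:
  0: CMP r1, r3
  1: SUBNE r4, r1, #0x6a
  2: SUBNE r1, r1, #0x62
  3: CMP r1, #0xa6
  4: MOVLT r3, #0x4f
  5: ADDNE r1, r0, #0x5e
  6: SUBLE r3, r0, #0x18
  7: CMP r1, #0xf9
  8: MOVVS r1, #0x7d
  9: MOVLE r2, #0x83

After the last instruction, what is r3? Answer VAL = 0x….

VAL = 0x60

[0] flags=0011 → (cmp)
[1] flags=0011 NE?T → r4=0x17
[2] flags=0011 NE?T → r1=0x1f
[3] flags=0000 → (cmp)
[4] flags=0000 LT?F → skip
[5] flags=0000 NE?T → r1=0xa2
[6] flags=0000 LE?F → skip
[7] flags=1000 → (cmp)
[8] flags=1000 VS?F → skip
[9] flags=1000 LE?T → r2=0x83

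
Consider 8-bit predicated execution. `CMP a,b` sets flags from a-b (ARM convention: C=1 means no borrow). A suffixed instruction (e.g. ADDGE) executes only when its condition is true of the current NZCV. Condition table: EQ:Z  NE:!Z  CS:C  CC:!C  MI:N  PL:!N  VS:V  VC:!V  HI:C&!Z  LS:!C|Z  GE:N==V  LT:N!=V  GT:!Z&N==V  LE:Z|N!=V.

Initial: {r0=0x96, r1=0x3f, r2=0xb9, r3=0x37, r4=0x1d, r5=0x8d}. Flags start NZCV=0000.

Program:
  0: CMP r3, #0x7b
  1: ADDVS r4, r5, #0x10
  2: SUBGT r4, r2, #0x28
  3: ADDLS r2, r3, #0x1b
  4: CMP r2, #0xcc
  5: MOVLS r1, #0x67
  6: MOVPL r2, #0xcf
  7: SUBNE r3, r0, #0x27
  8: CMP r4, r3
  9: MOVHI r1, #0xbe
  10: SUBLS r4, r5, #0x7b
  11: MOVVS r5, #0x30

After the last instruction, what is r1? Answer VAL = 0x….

0: ✓ CMP  NZCV=1000
1: · ADDVS
2: · SUBGT
3: ✓ ADDLS  r2←0x52
4: ✓ CMP  NZCV=1001
5: ✓ MOVLS  r1←0x67
6: · MOVPL
7: ✓ SUBNE  r3←0x6f
8: ✓ CMP  NZCV=1000
9: · MOVHI
10: ✓ SUBLS  r4←0x12
11: · MOVVS

VAL = 0x67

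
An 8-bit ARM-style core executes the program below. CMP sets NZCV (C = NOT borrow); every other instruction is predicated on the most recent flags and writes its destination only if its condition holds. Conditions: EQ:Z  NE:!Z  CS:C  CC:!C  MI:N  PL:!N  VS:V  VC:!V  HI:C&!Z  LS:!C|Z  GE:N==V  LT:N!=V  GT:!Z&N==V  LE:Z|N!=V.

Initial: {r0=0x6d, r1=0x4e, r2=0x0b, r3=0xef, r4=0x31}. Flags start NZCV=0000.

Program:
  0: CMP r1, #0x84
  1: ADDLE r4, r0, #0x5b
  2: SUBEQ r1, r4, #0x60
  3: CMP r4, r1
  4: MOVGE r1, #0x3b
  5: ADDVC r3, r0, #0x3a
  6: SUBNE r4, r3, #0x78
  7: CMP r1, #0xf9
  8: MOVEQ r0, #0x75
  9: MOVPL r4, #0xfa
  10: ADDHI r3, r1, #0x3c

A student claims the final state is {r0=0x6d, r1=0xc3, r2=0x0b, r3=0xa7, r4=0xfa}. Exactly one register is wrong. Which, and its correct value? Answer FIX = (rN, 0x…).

FIX = (r1, 0x4e)

0: ✓ CMP  NZCV=1001
1: · ADDLE
2: · SUBEQ
3: ✓ CMP  NZCV=1000
4: · MOVGE
5: ✓ ADDVC  r3←0xa7
6: ✓ SUBNE  r4←0x2f
7: ✓ CMP  NZCV=0000
8: · MOVEQ
9: ✓ MOVPL  r4←0xfa
10: · ADDHI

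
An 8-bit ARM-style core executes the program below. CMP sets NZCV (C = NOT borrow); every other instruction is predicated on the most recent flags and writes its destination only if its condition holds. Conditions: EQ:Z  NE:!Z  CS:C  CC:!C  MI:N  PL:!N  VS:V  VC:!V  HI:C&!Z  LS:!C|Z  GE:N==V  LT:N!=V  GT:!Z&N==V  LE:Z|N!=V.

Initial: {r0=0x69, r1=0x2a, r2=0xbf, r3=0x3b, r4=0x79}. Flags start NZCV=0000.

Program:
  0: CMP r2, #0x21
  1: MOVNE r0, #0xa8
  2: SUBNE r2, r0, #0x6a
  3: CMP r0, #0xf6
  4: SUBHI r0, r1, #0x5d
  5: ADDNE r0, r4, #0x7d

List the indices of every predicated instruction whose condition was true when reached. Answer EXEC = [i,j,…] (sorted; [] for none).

EXEC = [1,2,5]

0: ✓ CMP  NZCV=1010
1: ✓ MOVNE  r0←0xa8
2: ✓ SUBNE  r2←0x3e
3: ✓ CMP  NZCV=1000
4: · SUBHI
5: ✓ ADDNE  r0←0xf6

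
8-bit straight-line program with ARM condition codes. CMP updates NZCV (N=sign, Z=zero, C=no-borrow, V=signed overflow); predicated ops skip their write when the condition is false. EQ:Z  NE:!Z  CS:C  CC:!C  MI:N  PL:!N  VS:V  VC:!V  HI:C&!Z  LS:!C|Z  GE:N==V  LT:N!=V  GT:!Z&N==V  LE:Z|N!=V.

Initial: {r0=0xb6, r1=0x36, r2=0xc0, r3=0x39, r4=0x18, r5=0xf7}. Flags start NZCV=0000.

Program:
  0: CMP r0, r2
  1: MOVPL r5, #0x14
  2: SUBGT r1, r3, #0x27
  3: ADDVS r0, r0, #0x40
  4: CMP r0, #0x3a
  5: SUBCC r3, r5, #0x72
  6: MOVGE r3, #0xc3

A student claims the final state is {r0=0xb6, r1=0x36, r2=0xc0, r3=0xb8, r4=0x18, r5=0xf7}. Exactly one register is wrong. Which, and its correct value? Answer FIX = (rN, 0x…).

FIX = (r3, 0x39)

[0] flags=1000 → (cmp)
[1] flags=1000 PL?F → skip
[2] flags=1000 GT?F → skip
[3] flags=1000 VS?F → skip
[4] flags=0011 → (cmp)
[5] flags=0011 CC?F → skip
[6] flags=0011 GE?F → skip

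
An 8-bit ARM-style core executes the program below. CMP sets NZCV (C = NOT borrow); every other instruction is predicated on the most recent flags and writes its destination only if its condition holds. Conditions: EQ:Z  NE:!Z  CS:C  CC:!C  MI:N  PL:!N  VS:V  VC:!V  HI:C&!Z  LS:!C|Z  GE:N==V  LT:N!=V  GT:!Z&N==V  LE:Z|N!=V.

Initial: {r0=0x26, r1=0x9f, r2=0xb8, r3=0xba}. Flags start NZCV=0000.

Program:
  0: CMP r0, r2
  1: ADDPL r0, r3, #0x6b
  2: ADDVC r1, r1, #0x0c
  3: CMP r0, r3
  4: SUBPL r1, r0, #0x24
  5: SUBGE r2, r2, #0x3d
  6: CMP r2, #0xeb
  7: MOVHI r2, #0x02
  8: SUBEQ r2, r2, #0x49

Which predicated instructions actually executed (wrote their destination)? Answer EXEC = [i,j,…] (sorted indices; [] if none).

EXEC = [1,2,4,5]

[0] flags=0000 → (cmp)
[1] flags=0000 PL?T → r0=0x25
[2] flags=0000 VC?T → r1=0xab
[3] flags=0000 → (cmp)
[4] flags=0000 PL?T → r1=0x01
[5] flags=0000 GE?T → r2=0x7b
[6] flags=1001 → (cmp)
[7] flags=1001 HI?F → skip
[8] flags=1001 EQ?F → skip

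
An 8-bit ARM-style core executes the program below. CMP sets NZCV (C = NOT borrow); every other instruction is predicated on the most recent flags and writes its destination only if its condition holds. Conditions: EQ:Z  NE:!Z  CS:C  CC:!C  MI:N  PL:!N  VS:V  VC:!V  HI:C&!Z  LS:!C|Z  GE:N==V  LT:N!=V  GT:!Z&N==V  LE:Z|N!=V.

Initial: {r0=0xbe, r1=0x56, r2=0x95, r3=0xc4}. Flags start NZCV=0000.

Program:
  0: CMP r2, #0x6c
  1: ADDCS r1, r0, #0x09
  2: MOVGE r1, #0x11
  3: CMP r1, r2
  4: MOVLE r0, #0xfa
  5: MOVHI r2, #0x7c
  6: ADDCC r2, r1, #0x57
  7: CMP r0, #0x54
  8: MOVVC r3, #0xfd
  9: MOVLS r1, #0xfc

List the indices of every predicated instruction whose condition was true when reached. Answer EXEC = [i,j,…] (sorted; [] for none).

EXEC = [1,5]

[0] flags=0011 → (cmp)
[1] flags=0011 CS?T → r1=0xc7
[2] flags=0011 GE?F → skip
[3] flags=0010 → (cmp)
[4] flags=0010 LE?F → skip
[5] flags=0010 HI?T → r2=0x7c
[6] flags=0010 CC?F → skip
[7] flags=0011 → (cmp)
[8] flags=0011 VC?F → skip
[9] flags=0011 LS?F → skip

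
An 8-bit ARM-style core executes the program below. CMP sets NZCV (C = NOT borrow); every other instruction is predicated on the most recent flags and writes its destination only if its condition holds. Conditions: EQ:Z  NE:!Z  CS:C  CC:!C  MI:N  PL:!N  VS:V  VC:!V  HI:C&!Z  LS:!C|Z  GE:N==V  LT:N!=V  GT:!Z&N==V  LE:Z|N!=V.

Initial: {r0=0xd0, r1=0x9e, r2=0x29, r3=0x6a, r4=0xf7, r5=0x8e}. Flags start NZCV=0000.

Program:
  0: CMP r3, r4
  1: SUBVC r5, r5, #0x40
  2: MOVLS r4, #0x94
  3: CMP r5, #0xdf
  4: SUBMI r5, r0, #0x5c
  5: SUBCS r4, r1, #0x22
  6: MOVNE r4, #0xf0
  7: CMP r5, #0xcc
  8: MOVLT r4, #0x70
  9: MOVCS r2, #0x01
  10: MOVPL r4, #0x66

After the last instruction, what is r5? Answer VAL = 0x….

[0] flags=0000 → (cmp)
[1] flags=0000 VC?T → r5=0x4e
[2] flags=0000 LS?T → r4=0x94
[3] flags=0000 → (cmp)
[4] flags=0000 MI?F → skip
[5] flags=0000 CS?F → skip
[6] flags=0000 NE?T → r4=0xf0
[7] flags=1001 → (cmp)
[8] flags=1001 LT?F → skip
[9] flags=1001 CS?F → skip
[10] flags=1001 PL?F → skip

VAL = 0x4e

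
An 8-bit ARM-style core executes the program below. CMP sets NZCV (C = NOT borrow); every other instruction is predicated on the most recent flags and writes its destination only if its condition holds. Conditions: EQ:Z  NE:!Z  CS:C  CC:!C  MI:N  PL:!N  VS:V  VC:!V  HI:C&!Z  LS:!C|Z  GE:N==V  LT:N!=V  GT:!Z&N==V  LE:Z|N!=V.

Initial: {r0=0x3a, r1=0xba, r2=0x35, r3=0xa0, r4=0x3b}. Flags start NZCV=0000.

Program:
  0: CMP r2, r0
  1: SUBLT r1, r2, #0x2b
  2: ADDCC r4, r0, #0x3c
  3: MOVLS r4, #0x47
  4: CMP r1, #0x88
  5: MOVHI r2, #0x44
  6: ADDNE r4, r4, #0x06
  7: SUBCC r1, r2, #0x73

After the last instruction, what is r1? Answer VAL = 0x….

0: ✓ CMP  NZCV=1000
1: ✓ SUBLT  r1←0x0a
2: ✓ ADDCC  r4←0x76
3: ✓ MOVLS  r4←0x47
4: ✓ CMP  NZCV=1001
5: · MOVHI
6: ✓ ADDNE  r4←0x4d
7: ✓ SUBCC  r1←0xc2

VAL = 0xc2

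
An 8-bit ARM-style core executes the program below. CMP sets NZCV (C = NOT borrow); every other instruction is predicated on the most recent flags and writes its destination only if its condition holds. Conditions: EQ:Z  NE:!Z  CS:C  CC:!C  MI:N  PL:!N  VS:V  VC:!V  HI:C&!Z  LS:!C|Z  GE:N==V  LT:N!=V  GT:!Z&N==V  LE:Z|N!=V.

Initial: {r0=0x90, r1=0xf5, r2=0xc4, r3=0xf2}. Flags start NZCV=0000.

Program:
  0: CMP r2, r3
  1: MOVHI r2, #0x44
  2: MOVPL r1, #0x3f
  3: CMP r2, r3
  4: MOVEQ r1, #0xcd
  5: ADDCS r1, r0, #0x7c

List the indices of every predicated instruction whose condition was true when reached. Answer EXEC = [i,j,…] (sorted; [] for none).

[0] flags=1000 → (cmp)
[1] flags=1000 HI?F → skip
[2] flags=1000 PL?F → skip
[3] flags=1000 → (cmp)
[4] flags=1000 EQ?F → skip
[5] flags=1000 CS?F → skip

EXEC = []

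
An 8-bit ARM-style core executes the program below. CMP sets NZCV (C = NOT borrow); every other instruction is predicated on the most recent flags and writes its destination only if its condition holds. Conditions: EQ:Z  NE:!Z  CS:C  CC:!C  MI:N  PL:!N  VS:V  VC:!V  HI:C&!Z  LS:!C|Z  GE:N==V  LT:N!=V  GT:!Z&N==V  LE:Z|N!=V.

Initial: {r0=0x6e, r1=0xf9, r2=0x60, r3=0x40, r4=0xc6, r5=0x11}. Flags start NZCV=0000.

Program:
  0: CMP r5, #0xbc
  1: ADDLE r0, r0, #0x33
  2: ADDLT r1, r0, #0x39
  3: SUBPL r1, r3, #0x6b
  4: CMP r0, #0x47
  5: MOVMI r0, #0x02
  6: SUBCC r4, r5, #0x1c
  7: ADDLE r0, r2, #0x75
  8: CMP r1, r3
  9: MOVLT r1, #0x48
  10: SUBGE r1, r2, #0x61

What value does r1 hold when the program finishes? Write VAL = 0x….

[0] flags=0000 → (cmp)
[1] flags=0000 LE?F → skip
[2] flags=0000 LT?F → skip
[3] flags=0000 PL?T → r1=0xd5
[4] flags=0010 → (cmp)
[5] flags=0010 MI?F → skip
[6] flags=0010 CC?F → skip
[7] flags=0010 LE?F → skip
[8] flags=1010 → (cmp)
[9] flags=1010 LT?T → r1=0x48
[10] flags=1010 GE?F → skip

VAL = 0x48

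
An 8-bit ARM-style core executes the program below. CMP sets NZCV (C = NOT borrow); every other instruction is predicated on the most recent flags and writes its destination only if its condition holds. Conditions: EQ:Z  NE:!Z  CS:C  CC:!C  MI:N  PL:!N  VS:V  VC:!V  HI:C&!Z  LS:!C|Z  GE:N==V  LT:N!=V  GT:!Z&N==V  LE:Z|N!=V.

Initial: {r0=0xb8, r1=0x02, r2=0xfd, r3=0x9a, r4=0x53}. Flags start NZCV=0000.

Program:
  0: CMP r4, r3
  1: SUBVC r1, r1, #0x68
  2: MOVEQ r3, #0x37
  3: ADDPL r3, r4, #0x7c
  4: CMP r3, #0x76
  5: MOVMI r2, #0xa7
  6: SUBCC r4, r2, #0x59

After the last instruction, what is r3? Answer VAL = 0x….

VAL = 0x9a

[0] flags=1001 → (cmp)
[1] flags=1001 VC?F → skip
[2] flags=1001 EQ?F → skip
[3] flags=1001 PL?F → skip
[4] flags=0011 → (cmp)
[5] flags=0011 MI?F → skip
[6] flags=0011 CC?F → skip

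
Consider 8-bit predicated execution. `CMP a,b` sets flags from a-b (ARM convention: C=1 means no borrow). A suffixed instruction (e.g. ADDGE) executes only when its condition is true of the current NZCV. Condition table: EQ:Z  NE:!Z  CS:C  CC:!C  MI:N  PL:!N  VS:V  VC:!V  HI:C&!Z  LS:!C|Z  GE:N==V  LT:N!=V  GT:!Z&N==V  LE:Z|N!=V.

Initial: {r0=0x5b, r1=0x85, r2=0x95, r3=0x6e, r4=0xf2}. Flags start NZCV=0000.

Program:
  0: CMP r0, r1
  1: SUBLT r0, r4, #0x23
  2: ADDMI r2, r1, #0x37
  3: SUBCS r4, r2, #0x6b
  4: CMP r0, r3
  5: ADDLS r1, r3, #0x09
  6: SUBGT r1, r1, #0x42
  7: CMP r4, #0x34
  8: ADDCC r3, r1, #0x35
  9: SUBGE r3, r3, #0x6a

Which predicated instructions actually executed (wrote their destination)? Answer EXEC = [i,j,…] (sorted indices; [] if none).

0: ✓ CMP  NZCV=1001
1: · SUBLT
2: ✓ ADDMI  r2←0xbc
3: · SUBCS
4: ✓ CMP  NZCV=1000
5: ✓ ADDLS  r1←0x77
6: · SUBGT
7: ✓ CMP  NZCV=1010
8: · ADDCC
9: · SUBGE

EXEC = [2,5]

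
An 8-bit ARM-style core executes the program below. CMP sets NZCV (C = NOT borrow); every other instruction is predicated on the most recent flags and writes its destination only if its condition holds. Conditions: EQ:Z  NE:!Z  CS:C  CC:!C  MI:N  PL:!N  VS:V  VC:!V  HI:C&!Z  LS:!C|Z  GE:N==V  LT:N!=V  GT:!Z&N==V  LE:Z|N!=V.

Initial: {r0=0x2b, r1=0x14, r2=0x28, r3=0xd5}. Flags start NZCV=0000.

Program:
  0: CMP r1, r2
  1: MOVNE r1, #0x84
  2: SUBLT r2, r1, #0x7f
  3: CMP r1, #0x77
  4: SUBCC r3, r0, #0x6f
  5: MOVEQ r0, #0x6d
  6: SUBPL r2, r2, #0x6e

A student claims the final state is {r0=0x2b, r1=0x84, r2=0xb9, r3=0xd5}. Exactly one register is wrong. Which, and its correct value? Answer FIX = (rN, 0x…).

[0] flags=1000 → (cmp)
[1] flags=1000 NE?T → r1=0x84
[2] flags=1000 LT?T → r2=0x05
[3] flags=0011 → (cmp)
[4] flags=0011 CC?F → skip
[5] flags=0011 EQ?F → skip
[6] flags=0011 PL?T → r2=0x97

FIX = (r2, 0x97)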